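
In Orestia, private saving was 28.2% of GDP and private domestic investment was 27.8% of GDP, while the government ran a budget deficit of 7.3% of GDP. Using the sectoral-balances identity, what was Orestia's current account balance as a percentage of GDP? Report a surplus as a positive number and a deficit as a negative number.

-6.9

By the sectoral-balances identity, CA = (S_private - I) + (T - G).
Private balance = 28.2 - 27.8 = 0.4
Government balance (T - G) = -7.3
CA = 0.4 + (-7.3) = -6.9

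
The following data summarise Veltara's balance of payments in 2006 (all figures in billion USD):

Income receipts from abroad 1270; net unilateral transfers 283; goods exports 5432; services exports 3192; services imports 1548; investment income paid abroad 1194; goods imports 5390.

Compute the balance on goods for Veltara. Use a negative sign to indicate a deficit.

42

Goods balance = 5432 - 5390 = 42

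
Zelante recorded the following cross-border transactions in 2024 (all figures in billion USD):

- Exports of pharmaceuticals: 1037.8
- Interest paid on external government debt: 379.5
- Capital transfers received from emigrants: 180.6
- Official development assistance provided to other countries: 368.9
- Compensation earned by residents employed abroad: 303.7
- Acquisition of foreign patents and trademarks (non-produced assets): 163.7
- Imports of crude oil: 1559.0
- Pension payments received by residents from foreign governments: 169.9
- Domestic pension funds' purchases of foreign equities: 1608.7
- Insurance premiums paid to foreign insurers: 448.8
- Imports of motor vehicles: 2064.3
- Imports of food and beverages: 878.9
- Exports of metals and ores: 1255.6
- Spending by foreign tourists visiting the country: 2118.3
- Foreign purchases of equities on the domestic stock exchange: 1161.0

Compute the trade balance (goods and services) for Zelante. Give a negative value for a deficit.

-539.3

Goods: 1255.6 + 1037.8 - 1559.0 - 878.9 - 2064.3 = -2208.8
Services: -448.8 + 2118.3 = 1669.5
Trade balance = -2208.8 + 1669.5 = -539.3
(Excluded from the trade balance — primary income: interest paid on external government debt 379.5, compensation earned by residents employed abroad 303.7; capital account: capital transfers received from emigrants 180.6, acquisition of foreign patents and trademarks (non-produced assets) 163.7; secondary income: official development assistance provided to other countries 368.9, pension payments received by residents from foreign governments 169.9; financial account: domestic pension funds' purchases of foreign equities 1608.7, foreign purchases of equities on the domestic stock exchange 1161.0.)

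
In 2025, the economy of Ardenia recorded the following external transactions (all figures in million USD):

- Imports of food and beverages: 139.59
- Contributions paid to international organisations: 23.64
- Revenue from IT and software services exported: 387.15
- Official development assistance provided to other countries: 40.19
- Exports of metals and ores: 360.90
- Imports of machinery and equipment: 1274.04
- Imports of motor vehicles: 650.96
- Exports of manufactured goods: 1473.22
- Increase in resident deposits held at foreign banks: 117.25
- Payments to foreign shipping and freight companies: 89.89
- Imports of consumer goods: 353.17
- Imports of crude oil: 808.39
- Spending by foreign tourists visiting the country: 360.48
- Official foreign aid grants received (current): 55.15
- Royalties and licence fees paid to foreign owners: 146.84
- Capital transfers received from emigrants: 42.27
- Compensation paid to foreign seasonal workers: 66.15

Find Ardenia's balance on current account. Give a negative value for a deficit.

-955.96

Goods: -139.59 - 808.39 - 353.17 - 650.96 + 1473.22 + 360.90 - 1274.04 = -1392.03
Services: 360.48 - 146.84 - 89.89 + 387.15 = 510.90
Primary income: -66.15
Secondary income: -23.64 + 55.15 - 40.19 = -8.68
Current account = (-1392.03) + 510.90 + (-66.15) + (-8.68) = -955.96
(Excluded from the current account — financial account: increase in resident deposits held at foreign banks 117.25; capital account: capital transfers received from emigrants 42.27.)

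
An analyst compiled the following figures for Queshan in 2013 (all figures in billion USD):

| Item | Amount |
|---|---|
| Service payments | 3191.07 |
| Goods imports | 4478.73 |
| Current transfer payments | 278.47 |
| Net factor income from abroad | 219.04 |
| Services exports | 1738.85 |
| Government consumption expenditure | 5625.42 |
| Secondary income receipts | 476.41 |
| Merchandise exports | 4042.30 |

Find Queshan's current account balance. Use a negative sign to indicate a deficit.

-1471.67

Goods balance = 4042.30 - 4478.73 = -436.43
Services balance = 1738.85 - 3191.07 = -1452.22
Trade balance (goods + services) = -436.43 + (-1452.22) = -1888.65
Net primary income = 219.04
Net secondary income = 476.41 - 278.47 = 197.94
Current account = -1888.65 + 219.04 + 197.94 = -1471.67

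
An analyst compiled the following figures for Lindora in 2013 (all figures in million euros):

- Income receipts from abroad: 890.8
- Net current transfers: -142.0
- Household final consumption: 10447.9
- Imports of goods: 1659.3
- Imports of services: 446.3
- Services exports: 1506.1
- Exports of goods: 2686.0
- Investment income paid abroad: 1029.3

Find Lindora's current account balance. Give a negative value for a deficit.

Goods balance = 2686.0 - 1659.3 = 1026.7
Services balance = 1506.1 - 446.3 = 1059.8
Trade balance (goods + services) = 1026.7 + 1059.8 = 2086.5
Net primary income = 890.8 - 1029.3 = -138.5
Net secondary income = -142.0
Current account = 2086.5 + (-138.5) + (-142.0) = 1806.0

1806.0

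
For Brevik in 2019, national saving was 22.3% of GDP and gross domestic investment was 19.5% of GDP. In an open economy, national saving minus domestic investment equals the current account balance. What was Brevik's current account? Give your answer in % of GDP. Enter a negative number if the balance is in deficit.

CA = S - I = 22.3 - 19.5 = 2.8

2.8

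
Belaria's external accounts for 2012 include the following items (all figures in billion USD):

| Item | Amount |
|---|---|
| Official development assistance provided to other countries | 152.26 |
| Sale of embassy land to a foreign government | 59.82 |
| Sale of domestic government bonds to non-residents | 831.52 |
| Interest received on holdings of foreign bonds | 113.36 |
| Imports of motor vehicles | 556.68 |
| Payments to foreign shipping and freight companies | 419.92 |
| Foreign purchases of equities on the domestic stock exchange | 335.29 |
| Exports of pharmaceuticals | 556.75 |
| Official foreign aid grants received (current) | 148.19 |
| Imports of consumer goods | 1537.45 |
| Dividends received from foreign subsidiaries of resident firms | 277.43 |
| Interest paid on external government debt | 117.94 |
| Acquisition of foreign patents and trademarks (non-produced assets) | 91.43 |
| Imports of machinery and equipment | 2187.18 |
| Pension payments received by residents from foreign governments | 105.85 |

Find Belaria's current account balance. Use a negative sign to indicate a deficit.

-3769.85

Goods: -556.68 + 556.75 - 2187.18 - 1537.45 = -3724.56
Services: -419.92
Primary income: -117.94 + 113.36 + 277.43 = 272.85
Secondary income: -152.26 + 148.19 + 105.85 = 101.78
Current account = (-3724.56) + (-419.92) + 272.85 + 101.78 = -3769.85
(Excluded from the current account — capital account: sale of embassy land to a foreign government 59.82, acquisition of foreign patents and trademarks (non-produced assets) 91.43; financial account: sale of domestic government bonds to non-residents 831.52, foreign purchases of equities on the domestic stock exchange 335.29.)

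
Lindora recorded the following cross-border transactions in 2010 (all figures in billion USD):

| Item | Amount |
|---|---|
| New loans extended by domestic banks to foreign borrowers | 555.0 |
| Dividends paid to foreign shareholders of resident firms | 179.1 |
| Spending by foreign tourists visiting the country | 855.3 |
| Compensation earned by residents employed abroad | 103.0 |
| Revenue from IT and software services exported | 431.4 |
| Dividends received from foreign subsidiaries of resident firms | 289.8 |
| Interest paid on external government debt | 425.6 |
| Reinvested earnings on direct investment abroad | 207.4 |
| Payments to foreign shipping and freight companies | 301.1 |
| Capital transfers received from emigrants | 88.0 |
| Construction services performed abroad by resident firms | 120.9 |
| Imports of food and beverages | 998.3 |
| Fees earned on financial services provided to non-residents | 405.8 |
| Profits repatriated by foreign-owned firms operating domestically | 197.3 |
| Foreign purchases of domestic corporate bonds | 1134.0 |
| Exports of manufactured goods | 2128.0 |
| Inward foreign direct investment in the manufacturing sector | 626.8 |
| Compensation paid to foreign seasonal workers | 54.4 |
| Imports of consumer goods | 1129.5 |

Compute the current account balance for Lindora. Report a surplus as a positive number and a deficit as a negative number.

1256.3

Goods: -998.3 - 1129.5 + 2128.0 = 0.2
Services: -301.1 + 431.4 + 855.3 + 405.8 + 120.9 = 1512.3
Primary income: -425.6 + 289.8 - 54.4 + 103.0 + 207.4 - 197.3 - 179.1 = -256.2
Current account = 0.2 + 1512.3 + (-256.2) = 1256.3
(Excluded from the current account — financial account: new loans extended by domestic banks to foreign borrowers 555.0, foreign purchases of domestic corporate bonds 1134.0, inward foreign direct investment in the manufacturing sector 626.8; capital account: capital transfers received from emigrants 88.0.)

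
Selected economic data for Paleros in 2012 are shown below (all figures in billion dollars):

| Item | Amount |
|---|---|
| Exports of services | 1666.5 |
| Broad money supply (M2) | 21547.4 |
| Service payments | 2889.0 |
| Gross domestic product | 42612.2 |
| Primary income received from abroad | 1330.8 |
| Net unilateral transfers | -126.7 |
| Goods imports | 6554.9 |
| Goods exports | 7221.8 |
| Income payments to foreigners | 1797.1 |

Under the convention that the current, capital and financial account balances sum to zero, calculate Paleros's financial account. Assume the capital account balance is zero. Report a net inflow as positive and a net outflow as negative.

Goods balance = 7221.8 - 6554.9 = 666.9
Services balance = 1666.5 - 2889.0 = -1222.5
Trade balance (goods + services) = 666.9 + (-1222.5) = -555.6
Net primary income = 1330.8 - 1797.1 = -466.3
Net secondary income = -126.7
Current account = -555.6 + (-466.3) + (-126.7) = -1148.6
Financial account = -(-1148.6) = 1148.6

1148.6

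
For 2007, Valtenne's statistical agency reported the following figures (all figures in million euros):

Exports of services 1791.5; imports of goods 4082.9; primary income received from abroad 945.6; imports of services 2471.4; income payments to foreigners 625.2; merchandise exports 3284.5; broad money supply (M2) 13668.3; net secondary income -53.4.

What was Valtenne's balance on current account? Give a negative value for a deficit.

Goods balance = 3284.5 - 4082.9 = -798.4
Services balance = 1791.5 - 2471.4 = -679.9
Trade balance (goods + services) = -798.4 + (-679.9) = -1478.3
Net primary income = 945.6 - 625.2 = 320.4
Net secondary income = -53.4
Current account = -1478.3 + 320.4 + (-53.4) = -1211.3

-1211.3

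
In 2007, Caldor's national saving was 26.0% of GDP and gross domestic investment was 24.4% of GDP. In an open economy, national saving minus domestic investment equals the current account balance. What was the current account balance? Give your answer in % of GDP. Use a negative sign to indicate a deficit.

S - I = CA (net lending to the rest of the world).
CA = S - I = 26.0 - 24.4 = 1.6

1.6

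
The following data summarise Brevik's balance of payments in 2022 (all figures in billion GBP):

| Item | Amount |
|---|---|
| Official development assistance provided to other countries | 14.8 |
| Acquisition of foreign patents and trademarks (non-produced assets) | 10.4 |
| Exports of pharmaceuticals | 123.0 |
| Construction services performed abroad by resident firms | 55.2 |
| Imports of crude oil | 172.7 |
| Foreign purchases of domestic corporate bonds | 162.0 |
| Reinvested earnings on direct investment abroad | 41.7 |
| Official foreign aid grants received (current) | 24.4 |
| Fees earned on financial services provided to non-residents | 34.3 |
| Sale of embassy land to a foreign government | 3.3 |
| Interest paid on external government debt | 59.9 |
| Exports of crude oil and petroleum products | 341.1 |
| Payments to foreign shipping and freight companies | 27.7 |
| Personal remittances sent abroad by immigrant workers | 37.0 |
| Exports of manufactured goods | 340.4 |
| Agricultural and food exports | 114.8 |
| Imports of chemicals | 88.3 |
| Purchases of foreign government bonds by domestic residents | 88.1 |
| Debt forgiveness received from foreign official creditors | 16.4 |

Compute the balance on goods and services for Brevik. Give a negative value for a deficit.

720.1

Goods: 114.8 - 172.7 + 341.1 + 123.0 + 340.4 - 88.3 = 658.3
Services: 34.3 - 27.7 + 55.2 = 61.8
Trade balance = 658.3 + 61.8 = 720.1
(Excluded from the trade balance — secondary income: official development assistance provided to other countries 14.8, official foreign aid grants received (current) 24.4, personal remittances sent abroad by immigrant workers 37.0; capital account: acquisition of foreign patents and trademarks (non-produced assets) 10.4, sale of embassy land to a foreign government 3.3, debt forgiveness received from foreign official creditors 16.4; financial account: foreign purchases of domestic corporate bonds 162.0, purchases of foreign government bonds by domestic residents 88.1; primary income: reinvested earnings on direct investment abroad 41.7, interest paid on external government debt 59.9.)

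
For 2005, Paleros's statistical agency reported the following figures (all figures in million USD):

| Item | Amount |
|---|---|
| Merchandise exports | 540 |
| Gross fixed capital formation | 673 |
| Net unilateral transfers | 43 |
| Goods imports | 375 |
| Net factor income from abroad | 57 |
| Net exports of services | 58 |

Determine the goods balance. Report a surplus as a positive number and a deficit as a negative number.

Goods balance = 540 - 375 = 165

165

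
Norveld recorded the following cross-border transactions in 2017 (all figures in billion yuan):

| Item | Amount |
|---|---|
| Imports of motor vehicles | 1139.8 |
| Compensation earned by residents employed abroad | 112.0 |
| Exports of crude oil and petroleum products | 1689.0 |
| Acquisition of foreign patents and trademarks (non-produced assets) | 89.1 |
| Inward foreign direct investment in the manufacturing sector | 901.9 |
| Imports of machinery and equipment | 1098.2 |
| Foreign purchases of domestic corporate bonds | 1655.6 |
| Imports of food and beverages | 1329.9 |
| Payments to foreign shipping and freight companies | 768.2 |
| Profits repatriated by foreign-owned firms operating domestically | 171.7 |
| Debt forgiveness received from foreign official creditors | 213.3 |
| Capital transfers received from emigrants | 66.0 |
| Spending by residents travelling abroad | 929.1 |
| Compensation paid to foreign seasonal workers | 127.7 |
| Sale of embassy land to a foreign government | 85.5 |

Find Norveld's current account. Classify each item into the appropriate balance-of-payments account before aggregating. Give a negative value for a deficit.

Goods: -1098.2 + 1689.0 - 1329.9 - 1139.8 = -1878.9
Services: -768.2 - 929.1 = -1697.3
Primary income: 112.0 - 127.7 - 171.7 = -187.4
Current account = (-1878.9) + (-1697.3) + (-187.4) = -3763.6
(Excluded from the current account — capital account: acquisition of foreign patents and trademarks (non-produced assets) 89.1, debt forgiveness received from foreign official creditors 213.3, capital transfers received from emigrants 66.0, sale of embassy land to a foreign government 85.5; financial account: inward foreign direct investment in the manufacturing sector 901.9, foreign purchases of domestic corporate bonds 1655.6.)

-3763.6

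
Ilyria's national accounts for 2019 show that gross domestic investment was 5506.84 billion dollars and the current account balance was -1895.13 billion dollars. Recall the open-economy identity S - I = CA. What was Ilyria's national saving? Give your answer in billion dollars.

S - I = CA (net lending to the rest of the world).
S = I + CA = 5506.84 + (-1895.13) = 3611.71

3611.71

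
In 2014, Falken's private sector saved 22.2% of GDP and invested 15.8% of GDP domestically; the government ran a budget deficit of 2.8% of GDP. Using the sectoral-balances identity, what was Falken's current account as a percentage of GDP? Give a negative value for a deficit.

3.6

By the sectoral-balances identity, CA = (S_private - I) + (T - G).
Private balance = 22.2 - 15.8 = 6.4
Government balance (T - G) = -2.8
CA = 6.4 + (-2.8) = 3.6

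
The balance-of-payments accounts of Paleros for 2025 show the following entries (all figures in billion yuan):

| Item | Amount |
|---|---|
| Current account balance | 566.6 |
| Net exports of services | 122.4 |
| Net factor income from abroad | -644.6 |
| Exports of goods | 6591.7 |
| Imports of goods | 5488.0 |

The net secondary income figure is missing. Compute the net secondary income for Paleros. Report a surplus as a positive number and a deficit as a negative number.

Current account = goods balance + services balance + net primary income + net secondary income
Sum of the known components = 581.5
Net secondary income = CA - (known components) = 566.6 - 581.5 = -14.9

-14.9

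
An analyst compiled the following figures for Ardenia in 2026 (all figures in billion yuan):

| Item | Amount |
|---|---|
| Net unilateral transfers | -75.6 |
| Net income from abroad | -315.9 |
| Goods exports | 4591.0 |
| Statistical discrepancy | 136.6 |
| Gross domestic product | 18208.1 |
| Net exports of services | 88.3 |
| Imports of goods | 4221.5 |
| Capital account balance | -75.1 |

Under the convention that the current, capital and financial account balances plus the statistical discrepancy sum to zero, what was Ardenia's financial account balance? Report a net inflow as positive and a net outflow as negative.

Goods balance = 4591.0 - 4221.5 = 369.5
Services balance = 88.3
Trade balance (goods + services) = 369.5 + 88.3 = 457.8
Net primary income = -315.9
Net secondary income = -75.6
Current account = 457.8 + (-315.9) + (-75.6) = 66.3
Financial account = -(66.3 + (-75.1) + 136.6) = -127.8

-127.8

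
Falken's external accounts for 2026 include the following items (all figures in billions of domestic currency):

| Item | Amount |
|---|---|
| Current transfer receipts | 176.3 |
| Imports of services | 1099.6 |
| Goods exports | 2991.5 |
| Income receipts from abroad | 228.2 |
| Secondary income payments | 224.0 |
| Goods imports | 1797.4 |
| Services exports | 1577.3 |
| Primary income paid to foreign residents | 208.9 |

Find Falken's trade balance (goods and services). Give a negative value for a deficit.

1671.8

Goods balance = 2991.5 - 1797.4 = 1194.1
Services balance = 1577.3 - 1099.6 = 477.7
Trade balance (goods + services) = 1194.1 + 477.7 = 1671.8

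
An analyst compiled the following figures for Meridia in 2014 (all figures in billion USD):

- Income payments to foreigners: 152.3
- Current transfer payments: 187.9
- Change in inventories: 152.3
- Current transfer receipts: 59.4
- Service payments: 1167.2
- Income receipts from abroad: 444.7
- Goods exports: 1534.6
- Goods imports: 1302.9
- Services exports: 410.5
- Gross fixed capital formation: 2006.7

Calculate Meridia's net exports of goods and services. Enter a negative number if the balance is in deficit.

-525.0

Goods balance = 1534.6 - 1302.9 = 231.7
Services balance = 410.5 - 1167.2 = -756.7
Trade balance (goods + services) = 231.7 + (-756.7) = -525.0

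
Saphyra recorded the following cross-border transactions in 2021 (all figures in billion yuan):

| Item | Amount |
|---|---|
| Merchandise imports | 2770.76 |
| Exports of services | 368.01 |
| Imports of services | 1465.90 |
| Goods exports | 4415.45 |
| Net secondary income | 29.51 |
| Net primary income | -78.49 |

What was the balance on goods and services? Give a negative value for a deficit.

Goods balance = 4415.45 - 2770.76 = 1644.69
Services balance = 368.01 - 1465.90 = -1097.89
Trade balance (goods + services) = 1644.69 + (-1097.89) = 546.80

546.80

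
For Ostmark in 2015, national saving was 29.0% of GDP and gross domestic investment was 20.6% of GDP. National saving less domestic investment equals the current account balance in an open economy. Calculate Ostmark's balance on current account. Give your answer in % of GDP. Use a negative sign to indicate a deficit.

CA = S - I = 29.0 - 20.6 = 8.4

8.4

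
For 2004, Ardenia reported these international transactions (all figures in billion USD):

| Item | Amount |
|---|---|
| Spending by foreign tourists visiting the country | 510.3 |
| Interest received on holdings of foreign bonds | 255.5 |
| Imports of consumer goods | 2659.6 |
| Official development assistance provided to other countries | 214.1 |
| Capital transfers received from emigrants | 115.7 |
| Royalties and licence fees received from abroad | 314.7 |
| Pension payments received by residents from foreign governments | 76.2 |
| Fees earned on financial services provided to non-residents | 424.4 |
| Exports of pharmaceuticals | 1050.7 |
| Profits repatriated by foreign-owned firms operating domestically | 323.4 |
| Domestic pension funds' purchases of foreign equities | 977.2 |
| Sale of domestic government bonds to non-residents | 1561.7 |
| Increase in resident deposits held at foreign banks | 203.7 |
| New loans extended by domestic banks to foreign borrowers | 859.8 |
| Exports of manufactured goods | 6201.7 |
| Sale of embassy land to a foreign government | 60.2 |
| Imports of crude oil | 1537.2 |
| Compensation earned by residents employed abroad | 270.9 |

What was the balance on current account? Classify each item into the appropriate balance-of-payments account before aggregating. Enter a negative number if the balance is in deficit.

4370.1

Goods: -2659.6 + 1050.7 - 1537.2 + 6201.7 = 3055.6
Services: 510.3 + 314.7 + 424.4 = 1249.4
Primary income: 255.5 - 323.4 + 270.9 = 203.0
Secondary income: -214.1 + 76.2 = -137.9
Current account = 3055.6 + 1249.4 + 203.0 + (-137.9) = 4370.1
(Excluded from the current account — capital account: capital transfers received from emigrants 115.7, sale of embassy land to a foreign government 60.2; financial account: domestic pension funds' purchases of foreign equities 977.2, sale of domestic government bonds to non-residents 1561.7, increase in resident deposits held at foreign banks 203.7, new loans extended by domestic banks to foreign borrowers 859.8.)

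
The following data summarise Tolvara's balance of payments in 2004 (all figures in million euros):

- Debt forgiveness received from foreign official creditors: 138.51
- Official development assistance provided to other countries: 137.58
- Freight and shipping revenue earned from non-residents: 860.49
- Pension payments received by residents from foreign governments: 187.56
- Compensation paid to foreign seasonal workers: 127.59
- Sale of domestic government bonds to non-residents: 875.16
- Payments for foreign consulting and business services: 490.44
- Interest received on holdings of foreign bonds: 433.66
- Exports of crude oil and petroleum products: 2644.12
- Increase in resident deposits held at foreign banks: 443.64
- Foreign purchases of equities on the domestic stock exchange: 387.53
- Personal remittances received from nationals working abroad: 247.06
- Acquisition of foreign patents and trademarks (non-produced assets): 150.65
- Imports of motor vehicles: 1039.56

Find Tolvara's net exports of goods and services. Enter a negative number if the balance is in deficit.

1974.61

Goods: 2644.12 - 1039.56 = 1604.56
Services: 860.49 - 490.44 = 370.05
Trade balance = 1604.56 + 370.05 = 1974.61
(Excluded from the trade balance — capital account: debt forgiveness received from foreign official creditors 138.51, acquisition of foreign patents and trademarks (non-produced assets) 150.65; secondary income: official development assistance provided to other countries 137.58, pension payments received by residents from foreign governments 187.56, personal remittances received from nationals working abroad 247.06; primary income: compensation paid to foreign seasonal workers 127.59, interest received on holdings of foreign bonds 433.66; financial account: sale of domestic government bonds to non-residents 875.16, increase in resident deposits held at foreign banks 443.64, foreign purchases of equities on the domestic stock exchange 387.53.)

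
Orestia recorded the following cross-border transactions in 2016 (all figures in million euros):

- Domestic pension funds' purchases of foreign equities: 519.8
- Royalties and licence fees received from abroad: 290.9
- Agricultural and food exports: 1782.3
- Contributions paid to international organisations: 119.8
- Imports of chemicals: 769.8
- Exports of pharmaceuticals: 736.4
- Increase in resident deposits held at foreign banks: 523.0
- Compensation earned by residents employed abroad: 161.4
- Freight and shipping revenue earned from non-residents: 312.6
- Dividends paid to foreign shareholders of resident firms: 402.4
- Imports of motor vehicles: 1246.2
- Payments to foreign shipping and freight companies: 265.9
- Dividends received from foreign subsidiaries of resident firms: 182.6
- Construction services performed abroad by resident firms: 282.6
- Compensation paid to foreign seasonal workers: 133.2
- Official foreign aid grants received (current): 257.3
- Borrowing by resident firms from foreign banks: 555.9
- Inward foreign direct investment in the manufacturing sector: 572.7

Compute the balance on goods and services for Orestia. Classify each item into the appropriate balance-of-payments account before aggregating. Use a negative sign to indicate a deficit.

1122.9

Goods: -769.8 + 1782.3 + 736.4 - 1246.2 = 502.7
Services: 312.6 - 265.9 + 290.9 + 282.6 = 620.2
Trade balance = 502.7 + 620.2 = 1122.9
(Excluded from the trade balance — financial account: domestic pension funds' purchases of foreign equities 519.8, increase in resident deposits held at foreign banks 523.0, borrowing by resident firms from foreign banks 555.9, inward foreign direct investment in the manufacturing sector 572.7; secondary income: contributions paid to international organisations 119.8, official foreign aid grants received (current) 257.3; primary income: compensation earned by residents employed abroad 161.4, dividends paid to foreign shareholders of resident firms 402.4, dividends received from foreign subsidiaries of resident firms 182.6, compensation paid to foreign seasonal workers 133.2.)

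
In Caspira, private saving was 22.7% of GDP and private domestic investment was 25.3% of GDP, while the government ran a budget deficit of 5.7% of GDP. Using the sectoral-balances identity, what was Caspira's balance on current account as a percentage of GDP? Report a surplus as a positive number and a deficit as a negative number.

By the sectoral-balances identity, CA = (S_private - I) + (T - G).
Private balance = 22.7 - 25.3 = -2.6
Government balance (T - G) = -5.7
CA = -2.6 + (-5.7) = -8.3

-8.3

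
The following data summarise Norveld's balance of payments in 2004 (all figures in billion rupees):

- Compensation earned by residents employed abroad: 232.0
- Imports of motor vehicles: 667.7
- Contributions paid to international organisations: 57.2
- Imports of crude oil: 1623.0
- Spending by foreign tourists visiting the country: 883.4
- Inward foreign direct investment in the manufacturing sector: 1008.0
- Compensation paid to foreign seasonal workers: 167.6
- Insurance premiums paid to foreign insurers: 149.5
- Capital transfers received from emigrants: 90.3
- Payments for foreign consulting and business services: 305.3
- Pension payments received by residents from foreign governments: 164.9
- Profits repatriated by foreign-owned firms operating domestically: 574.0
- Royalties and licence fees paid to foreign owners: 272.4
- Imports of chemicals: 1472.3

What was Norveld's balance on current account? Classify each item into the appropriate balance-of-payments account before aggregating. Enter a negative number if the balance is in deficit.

Goods: -1472.3 - 1623.0 - 667.7 = -3763.0
Services: -272.4 - 149.5 + 883.4 - 305.3 = 156.2
Primary income: 232.0 - 167.6 - 574.0 = -509.6
Secondary income: -57.2 + 164.9 = 107.7
Current account = (-3763.0) + 156.2 + (-509.6) + 107.7 = -4008.7
(Excluded from the current account — financial account: inward foreign direct investment in the manufacturing sector 1008.0; capital account: capital transfers received from emigrants 90.3.)

-4008.7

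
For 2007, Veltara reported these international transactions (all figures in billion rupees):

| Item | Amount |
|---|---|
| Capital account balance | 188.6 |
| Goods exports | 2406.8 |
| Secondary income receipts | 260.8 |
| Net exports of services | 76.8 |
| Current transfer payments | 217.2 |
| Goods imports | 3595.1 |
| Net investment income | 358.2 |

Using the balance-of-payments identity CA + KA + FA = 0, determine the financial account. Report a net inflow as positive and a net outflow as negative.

521.1

Goods balance = 2406.8 - 3595.1 = -1188.3
Services balance = 76.8
Trade balance (goods + services) = -1188.3 + 76.8 = -1111.5
Net primary income = 358.2
Net secondary income = 260.8 - 217.2 = 43.6
Current account = -1111.5 + 358.2 + 43.6 = -709.7
Financial account = -(-709.7 + 188.6) = 521.1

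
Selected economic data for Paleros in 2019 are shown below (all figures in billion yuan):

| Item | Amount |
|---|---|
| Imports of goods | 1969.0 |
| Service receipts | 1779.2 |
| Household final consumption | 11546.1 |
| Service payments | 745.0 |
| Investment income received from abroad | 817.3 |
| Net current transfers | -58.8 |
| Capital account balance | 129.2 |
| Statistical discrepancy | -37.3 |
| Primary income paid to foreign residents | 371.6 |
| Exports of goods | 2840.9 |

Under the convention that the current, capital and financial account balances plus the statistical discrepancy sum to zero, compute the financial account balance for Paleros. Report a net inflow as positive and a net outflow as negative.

-2384.9

Goods balance = 2840.9 - 1969.0 = 871.9
Services balance = 1779.2 - 745.0 = 1034.2
Trade balance (goods + services) = 871.9 + 1034.2 = 1906.1
Net primary income = 817.3 - 371.6 = 445.7
Net secondary income = -58.8
Current account = 1906.1 + 445.7 + (-58.8) = 2293.0
Financial account = -(2293.0 + 129.2 + (-37.3)) = -2384.9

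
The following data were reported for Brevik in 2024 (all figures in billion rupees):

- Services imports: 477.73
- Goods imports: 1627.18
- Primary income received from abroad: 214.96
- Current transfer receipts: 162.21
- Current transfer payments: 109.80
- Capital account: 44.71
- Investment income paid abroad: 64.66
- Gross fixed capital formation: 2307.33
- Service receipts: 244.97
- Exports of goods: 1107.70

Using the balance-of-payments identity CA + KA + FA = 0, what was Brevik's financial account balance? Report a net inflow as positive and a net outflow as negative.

Goods balance = 1107.70 - 1627.18 = -519.48
Services balance = 244.97 - 477.73 = -232.76
Trade balance (goods + services) = -519.48 + (-232.76) = -752.24
Net primary income = 214.96 - 64.66 = 150.30
Net secondary income = 162.21 - 109.80 = 52.41
Current account = -752.24 + 150.30 + 52.41 = -549.53
Financial account = -(-549.53 + 44.71) = 504.82

504.82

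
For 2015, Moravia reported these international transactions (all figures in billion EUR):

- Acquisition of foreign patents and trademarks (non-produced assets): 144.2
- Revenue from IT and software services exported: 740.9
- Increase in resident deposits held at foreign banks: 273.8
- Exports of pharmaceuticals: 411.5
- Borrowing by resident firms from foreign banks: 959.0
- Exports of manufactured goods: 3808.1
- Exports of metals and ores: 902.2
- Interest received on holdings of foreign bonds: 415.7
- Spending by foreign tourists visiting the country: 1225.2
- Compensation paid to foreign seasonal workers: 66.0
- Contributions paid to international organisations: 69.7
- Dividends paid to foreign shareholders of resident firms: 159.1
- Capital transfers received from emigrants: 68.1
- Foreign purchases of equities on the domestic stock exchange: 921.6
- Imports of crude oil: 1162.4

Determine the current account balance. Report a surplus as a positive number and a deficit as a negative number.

6046.4

Goods: 902.2 + 411.5 - 1162.4 + 3808.1 = 3959.4
Services: 740.9 + 1225.2 = 1966.1
Primary income: -159.1 - 66.0 + 415.7 = 190.6
Secondary income: -69.7
Current account = 3959.4 + 1966.1 + 190.6 + (-69.7) = 6046.4
(Excluded from the current account — capital account: acquisition of foreign patents and trademarks (non-produced assets) 144.2, capital transfers received from emigrants 68.1; financial account: increase in resident deposits held at foreign banks 273.8, borrowing by resident firms from foreign banks 959.0, foreign purchases of equities on the domestic stock exchange 921.6.)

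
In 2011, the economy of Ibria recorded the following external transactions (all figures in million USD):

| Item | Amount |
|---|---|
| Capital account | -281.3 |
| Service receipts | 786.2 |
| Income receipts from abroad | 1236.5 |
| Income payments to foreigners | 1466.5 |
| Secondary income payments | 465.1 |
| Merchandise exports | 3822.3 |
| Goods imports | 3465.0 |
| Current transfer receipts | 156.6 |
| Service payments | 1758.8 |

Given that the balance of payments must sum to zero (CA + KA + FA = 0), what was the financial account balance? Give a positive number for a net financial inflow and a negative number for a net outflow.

1435.1

Goods balance = 3822.3 - 3465.0 = 357.3
Services balance = 786.2 - 1758.8 = -972.6
Trade balance (goods + services) = 357.3 + (-972.6) = -615.3
Net primary income = 1236.5 - 1466.5 = -230.0
Net secondary income = 156.6 - 465.1 = -308.5
Current account = -615.3 + (-230.0) + (-308.5) = -1153.8
Financial account = -(-1153.8 + (-281.3)) = 1435.1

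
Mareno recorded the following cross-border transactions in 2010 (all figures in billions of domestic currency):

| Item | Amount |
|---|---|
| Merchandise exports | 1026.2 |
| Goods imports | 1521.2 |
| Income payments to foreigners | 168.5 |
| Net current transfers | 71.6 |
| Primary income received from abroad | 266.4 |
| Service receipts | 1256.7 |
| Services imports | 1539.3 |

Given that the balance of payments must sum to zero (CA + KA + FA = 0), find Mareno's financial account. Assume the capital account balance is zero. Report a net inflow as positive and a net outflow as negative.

608.1

Goods balance = 1026.2 - 1521.2 = -495.0
Services balance = 1256.7 - 1539.3 = -282.6
Trade balance (goods + services) = -495.0 + (-282.6) = -777.6
Net primary income = 266.4 - 168.5 = 97.9
Net secondary income = 71.6
Current account = -777.6 + 97.9 + 71.6 = -608.1
Financial account = -(-608.1) = 608.1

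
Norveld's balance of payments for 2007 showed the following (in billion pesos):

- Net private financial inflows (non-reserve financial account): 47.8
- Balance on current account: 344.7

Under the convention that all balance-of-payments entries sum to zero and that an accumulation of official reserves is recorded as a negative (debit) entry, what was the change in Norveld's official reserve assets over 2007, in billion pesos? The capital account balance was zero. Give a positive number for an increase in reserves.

392.5

Official reserve transactions balance = -(344.7 + 47.8) = -392.5
An accumulation of reserves is recorded as a debit (negative entry), so the change in the stock of reserves is the negative of that balance.
Change in official reserves = -(-392.5) = 392.5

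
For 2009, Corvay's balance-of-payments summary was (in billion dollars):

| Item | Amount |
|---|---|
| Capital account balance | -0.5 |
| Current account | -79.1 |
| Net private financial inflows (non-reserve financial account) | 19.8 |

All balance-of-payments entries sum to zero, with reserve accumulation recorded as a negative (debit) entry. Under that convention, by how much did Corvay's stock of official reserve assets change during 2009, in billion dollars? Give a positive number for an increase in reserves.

-59.8

Official reserve transactions balance = -((-79.1) + (-0.5) + 19.8) = 59.8
An accumulation of reserves is recorded as a debit (negative entry), so the change in the stock of reserves is the negative of that balance.
Change in official reserves = -(59.8) = -59.8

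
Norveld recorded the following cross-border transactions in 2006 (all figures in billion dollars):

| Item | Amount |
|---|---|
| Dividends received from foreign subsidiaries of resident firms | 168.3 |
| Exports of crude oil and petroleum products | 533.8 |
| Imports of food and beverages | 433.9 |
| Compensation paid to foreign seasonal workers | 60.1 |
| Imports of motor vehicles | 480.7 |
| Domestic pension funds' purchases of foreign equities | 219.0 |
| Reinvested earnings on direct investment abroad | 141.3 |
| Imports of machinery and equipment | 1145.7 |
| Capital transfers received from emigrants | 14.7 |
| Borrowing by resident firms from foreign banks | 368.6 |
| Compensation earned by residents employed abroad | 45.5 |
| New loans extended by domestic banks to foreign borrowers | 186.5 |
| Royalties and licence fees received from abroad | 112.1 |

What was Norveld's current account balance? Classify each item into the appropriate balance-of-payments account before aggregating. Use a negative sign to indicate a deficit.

-1119.4

Goods: -480.7 + 533.8 - 433.9 - 1145.7 = -1526.5
Services: 112.1
Primary income: -60.1 + 168.3 + 45.5 + 141.3 = 295.0
Current account = (-1526.5) + 112.1 + 295.0 = -1119.4
(Excluded from the current account — financial account: domestic pension funds' purchases of foreign equities 219.0, borrowing by resident firms from foreign banks 368.6, new loans extended by domestic banks to foreign borrowers 186.5; capital account: capital transfers received from emigrants 14.7.)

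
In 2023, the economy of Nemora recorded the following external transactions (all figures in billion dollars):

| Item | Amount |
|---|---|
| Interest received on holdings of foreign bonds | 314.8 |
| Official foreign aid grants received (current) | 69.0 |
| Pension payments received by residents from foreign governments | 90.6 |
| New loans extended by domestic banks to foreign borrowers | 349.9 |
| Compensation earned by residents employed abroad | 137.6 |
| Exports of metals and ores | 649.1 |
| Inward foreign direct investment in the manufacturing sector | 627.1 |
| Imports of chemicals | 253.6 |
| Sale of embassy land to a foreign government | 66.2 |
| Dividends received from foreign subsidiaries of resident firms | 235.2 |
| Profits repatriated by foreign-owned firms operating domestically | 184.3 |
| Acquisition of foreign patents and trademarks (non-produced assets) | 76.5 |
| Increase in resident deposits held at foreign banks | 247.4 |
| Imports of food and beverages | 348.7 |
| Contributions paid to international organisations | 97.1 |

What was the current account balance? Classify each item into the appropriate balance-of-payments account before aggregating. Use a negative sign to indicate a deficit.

Goods: 649.1 - 348.7 - 253.6 = 46.8
Primary income: 137.6 + 235.2 - 184.3 + 314.8 = 503.3
Secondary income: -97.1 + 90.6 + 69.0 = 62.5
Current account = 46.8 + 503.3 + 62.5 = 612.6
(Excluded from the current account — financial account: new loans extended by domestic banks to foreign borrowers 349.9, inward foreign direct investment in the manufacturing sector 627.1, increase in resident deposits held at foreign banks 247.4; capital account: sale of embassy land to a foreign government 66.2, acquisition of foreign patents and trademarks (non-produced assets) 76.5.)

612.6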